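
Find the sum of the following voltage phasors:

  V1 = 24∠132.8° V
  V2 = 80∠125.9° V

Step 1 — Convert each phasor to rectangular form:
  V1 = 24·(cos(132.8°) + j·sin(132.8°)) = -16.31 + j17.61 V
  V2 = 80·(cos(125.9°) + j·sin(125.9°)) = -46.91 + j64.8 V
Step 2 — Sum components: V_total = -63.22 + j82.41 V.
Step 3 — Convert to polar: |V_total| = 103.9 V, ∠V_total = 127.5°.

V_total = 103.9∠127.5° V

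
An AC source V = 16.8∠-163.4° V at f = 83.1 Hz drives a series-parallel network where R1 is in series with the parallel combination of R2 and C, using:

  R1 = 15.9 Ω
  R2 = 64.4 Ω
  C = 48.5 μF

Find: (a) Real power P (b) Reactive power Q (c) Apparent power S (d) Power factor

Step 1 — Angular frequency: ω = 2π·f = 2π·83.1 = 522.1 rad/s.
Step 2 — Component impedances:
  R1: Z = R = 15.9 Ω
  R2: Z = R = 64.4 Ω
  C: Z = 1/(jωC) = -j/(ω·C) = 0 - j39.49 Ω
Step 3 — Parallel branch: R2 || C = 1/(1/R2 + 1/C) = 17.6 - j28.7 Ω.
Step 4 — Series with R1: Z_total = R1 + (R2 || C) = 33.5 - j28.7 Ω = 44.11∠-40.6° Ω.
Step 5 — Source phasor: V = 16.8∠-163.4° V = -16.1 - j4.8 V.
Step 6 — Current: I = V / Z = -0.2064 - j0.3201 A = 0.3809∠-122.8° A.
Step 7 — Complex power: S = V·I* = 4.859 - j4.163 VA.
Step 8 — Real power: P = Re(S) = 4.859 W.
Step 9 — Reactive power: Q = Im(S) = -4.163 VAR.
Step 10 — Apparent power: |S| = 6.399 VA.
Step 11 — Power factor: PF = P/|S| = 0.7594 (leading).

(a) P = 4.859 W  (b) Q = -4.163 VAR  (c) S = 6.399 VA  (d) PF = 0.7594 (leading)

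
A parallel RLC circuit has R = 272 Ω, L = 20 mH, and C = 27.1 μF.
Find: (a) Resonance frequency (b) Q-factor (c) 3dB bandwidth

Step 1 — Resonance: ω₀ = 1/√(LC) = 1/√(0.02·2.71e-05) = 1358 rad/s.
Step 2 — f₀ = ω₀/(2π) = 216.2 Hz.
Step 3 — Parallel Q: Q = R/(ω₀L) = 272/(1358·0.02) = 10.01.
Step 4 — Bandwidth: Δω = ω₀/Q = 135.7 rad/s; BW = Δω/(2π) = 21.59 Hz.

(a) f₀ = 216.2 Hz  (b) Q = 10.01  (c) BW = 21.59 Hz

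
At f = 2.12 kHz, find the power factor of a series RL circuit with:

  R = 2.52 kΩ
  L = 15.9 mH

Step 1 — Angular frequency: ω = 2π·f = 2π·2120 = 1.332e+04 rad/s.
Step 2 — Component impedances:
  R: Z = R = 2520 Ω
  L: Z = jωL = j·1.332e+04·0.0159 = 0 + j211.8 Ω
Step 3 — Series combination: Z_total = R + L = 2520 + j211.8 Ω = 2529∠4.8° Ω.
Step 4 — Power factor: PF = cos(φ) = Re(Z)/|Z| = 2520/2528.9 = 0.9965.
Step 5 — Type: Im(Z) = 211.8 ⇒ lagging (phase φ = 4.8°).

PF = 0.9965 (lagging, φ = 4.8°)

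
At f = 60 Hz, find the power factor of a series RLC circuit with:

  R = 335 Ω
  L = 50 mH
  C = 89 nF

Step 1 — Angular frequency: ω = 2π·f = 2π·60 = 377 rad/s.
Step 2 — Component impedances:
  R: Z = R = 335 Ω
  L: Z = jωL = j·377·0.05 = 0 + j18.85 Ω
  C: Z = 1/(jωC) = -j/(ω·C) = 0 - j2.98e+04 Ω
Step 3 — Series combination: Z_total = R + L + C = 335 - j2.979e+04 Ω = 2.979e+04∠-89.4° Ω.
Step 4 — Power factor: PF = cos(φ) = Re(Z)/|Z| = 335/2.979e+04 = 0.01125.
Step 5 — Type: Im(Z) = -2.979e+04 ⇒ leading (phase φ = -89.4°).

PF = 0.01125 (leading, φ = -89.4°)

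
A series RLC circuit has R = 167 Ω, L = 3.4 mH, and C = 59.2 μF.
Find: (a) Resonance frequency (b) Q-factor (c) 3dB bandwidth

Step 1 — Resonance: ω₀ = 1/√(LC) = 1/√(0.0034·5.92e-05) = 2229 rad/s.
Step 2 — f₀ = ω₀/(2π) = 354.7 Hz.
Step 3 — Series Q: Q = ω₀L/R = 2229·0.0034/167 = 0.04538.
Step 4 — Bandwidth: Δω = ω₀/Q = 4.912e+04 rad/s; BW = Δω/(2π) = 7817 Hz.

(a) f₀ = 354.7 Hz  (b) Q = 0.04538  (c) BW = 7817 Hz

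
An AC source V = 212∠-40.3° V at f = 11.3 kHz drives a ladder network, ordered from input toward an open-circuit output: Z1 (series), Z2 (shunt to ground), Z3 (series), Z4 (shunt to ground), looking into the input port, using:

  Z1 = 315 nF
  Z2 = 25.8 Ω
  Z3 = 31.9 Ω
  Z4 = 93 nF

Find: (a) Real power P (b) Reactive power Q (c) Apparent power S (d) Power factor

Step 1 — Angular frequency: ω = 2π·f = 2π·1.13e+04 = 7.1e+04 rad/s.
Step 2 — Component impedances:
  Z1: Z = 1/(jωC) = -j/(ω·C) = 0 - j44.71 Ω
  Z2: Z = R = 25.8 Ω
  Z3: Z = R = 31.9 Ω
  Z4: Z = 1/(jωC) = -j/(ω·C) = 0 - j151.4 Ω
Step 3 — Ladder network (open output): work backward from the far end, alternating series and parallel combinations. Z_in = 24.34 - j48.55 Ω = 54.31∠-63.4° Ω.
Step 4 — Source phasor: V = 212∠-40.3° V = 161.7 - j137.1 V.
Step 5 — Current: I = V / Z = 3.591 + j1.53 A = 3.904∠23.1° A.
Step 6 — Complex power: S = V·I* = 370.9 - j739.8 VA.
Step 7 — Real power: P = Re(S) = 370.9 W.
Step 8 — Reactive power: Q = Im(S) = -739.8 VAR.
Step 9 — Apparent power: |S| = 827.6 VA.
Step 10 — Power factor: PF = P/|S| = 0.4481 (leading).

(a) P = 370.9 W  (b) Q = -739.8 VAR  (c) S = 827.6 VA  (d) PF = 0.4481 (leading)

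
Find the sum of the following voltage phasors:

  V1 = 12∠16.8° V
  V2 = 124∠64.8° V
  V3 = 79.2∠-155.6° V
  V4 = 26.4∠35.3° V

Step 1 — Convert each phasor to rectangular form:
  V1 = 12·(cos(16.8°) + j·sin(16.8°)) = 11.49 + j3.468 V
  V2 = 124·(cos(64.8°) + j·sin(64.8°)) = 52.8 + j112.2 V
  V3 = 79.2·(cos(-155.6°) + j·sin(-155.6°)) = -72.13 - j32.72 V
  V4 = 26.4·(cos(35.3°) + j·sin(35.3°)) = 21.55 + j15.26 V
Step 2 — Sum components: V_total = 13.7 + j98.2 V.
Step 3 — Convert to polar: |V_total| = 99.16 V, ∠V_total = 82.1°.

V_total = 99.16∠82.1° V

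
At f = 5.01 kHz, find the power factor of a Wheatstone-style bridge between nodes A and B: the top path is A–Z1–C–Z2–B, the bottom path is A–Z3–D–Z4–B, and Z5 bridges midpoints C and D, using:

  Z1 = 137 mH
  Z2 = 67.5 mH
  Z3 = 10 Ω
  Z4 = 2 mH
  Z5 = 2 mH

Step 1 — Angular frequency: ω = 2π·f = 2π·5010 = 3.148e+04 rad/s.
Step 2 — Component impedances:
  Z1: Z = jωL = j·3.148e+04·0.137 = 0 + j4313 Ω
  Z2: Z = jωL = j·3.148e+04·0.0675 = 0 + j2125 Ω
  Z3: Z = R = 10 Ω
  Z4: Z = jωL = j·3.148e+04·0.002 = 0 + j62.96 Ω
  Z5: Z = jωL = j·3.148e+04·0.002 = 0 + j62.96 Ω
Step 3 — Bridge requires nodal analysis (the Z5 bridge couples midpoints C and D, so the two paths cannot be reduced to a simple series/parallel combination). Setting node B to ground and injecting 1 A at node A, the 3-node admittance system at A, C, D solves to V_A = Z_AB = 9.992 + j61.22 Ω = 62.03∠80.7° Ω.
Step 4 — Power factor: PF = cos(φ) = Re(Z)/|Z| = 9.992/62.03 = 0.1611.
Step 5 — Type: Im(Z) = 61.22 ⇒ lagging (phase φ = 80.7°).

PF = 0.1611 (lagging, φ = 80.7°)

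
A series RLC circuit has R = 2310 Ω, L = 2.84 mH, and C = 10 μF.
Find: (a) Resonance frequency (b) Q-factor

Step 1 — Resonance condition Im(Z)=0 gives ω₀ = 1/√(LC).
Step 2 — ω₀ = 1/√(0.00284·1e-05) = 5934 rad/s.
Step 3 — f₀ = ω₀/(2π) = 944.4 Hz.
Step 4 — Series Q: Q = ω₀L/R = 5934·0.00284/2310 = 0.007295.

(a) f₀ = 944.4 Hz  (b) Q = 0.007295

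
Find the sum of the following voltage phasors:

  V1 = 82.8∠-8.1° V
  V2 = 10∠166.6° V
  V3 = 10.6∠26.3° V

Step 1 — Convert each phasor to rectangular form:
  V1 = 82.8·(cos(-8.1°) + j·sin(-8.1°)) = 81.97 - j11.67 V
  V2 = 10·(cos(166.6°) + j·sin(166.6°)) = -9.728 + j2.317 V
  V3 = 10.6·(cos(26.3°) + j·sin(26.3°)) = 9.503 + j4.697 V
Step 2 — Sum components: V_total = 81.75 - j4.653 V.
Step 3 — Convert to polar: |V_total| = 81.88 V, ∠V_total = -3.3°.

V_total = 81.88∠-3.3° V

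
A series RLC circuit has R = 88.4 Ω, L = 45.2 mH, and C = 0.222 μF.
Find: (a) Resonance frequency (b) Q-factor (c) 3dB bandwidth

Step 1 — Resonance condition Im(Z)=0 gives ω₀ = 1/√(LC).
Step 2 — ω₀ = 1/√(0.0452·2.22e-07) = 9983 rad/s.
Step 3 — f₀ = ω₀/(2π) = 1589 Hz.
Step 4 — Series Q: Q = ω₀L/R = 9983·0.0452/88.4 = 5.104.
Step 5 — 3dB bandwidth: Δω = ω₀/Q = 1956 rad/s; BW = Δω/(2π) = 311.3 Hz.

(a) f₀ = 1589 Hz  (b) Q = 5.104  (c) BW = 311.3 Hz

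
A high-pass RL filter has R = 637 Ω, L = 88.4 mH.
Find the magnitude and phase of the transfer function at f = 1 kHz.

Step 1 — Angular frequency: ω = 2π·1000 = 6283 rad/s.
Step 2 — Transfer function: H(jω) = jωL/(R + jωL).
Step 3 — Numerator jωL = j·555.4; denominator R + jωL = 637 + j555.4.
Step 4 — H = 0.4319 + j0.4953.
Step 5 — Magnitude: |H| = 0.6572 (-3.6 dB); phase: φ = 48.9°.

|H| = 0.6572 (-3.6 dB), φ = 48.9°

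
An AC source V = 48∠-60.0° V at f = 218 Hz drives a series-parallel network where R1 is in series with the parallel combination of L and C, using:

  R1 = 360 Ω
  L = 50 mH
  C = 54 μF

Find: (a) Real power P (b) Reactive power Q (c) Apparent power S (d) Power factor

Step 1 — Angular frequency: ω = 2π·f = 2π·218 = 1370 rad/s.
Step 2 — Component impedances:
  R1: Z = R = 360 Ω
  L: Z = jωL = j·1370·0.05 = 0 + j68.49 Ω
  C: Z = 1/(jωC) = -j/(ω·C) = 0 - j13.52 Ω
Step 3 — Parallel branch: L || C = 1/(1/L + 1/C) = 0 - j16.85 Ω.
Step 4 — Series with R1: Z_total = R1 + (L || C) = 360 - j16.85 Ω = 360.4∠-2.7° Ω.
Step 5 — Source phasor: V = 48∠-60.0° V = 24 - j41.57 V.
Step 6 — Current: I = V / Z = 0.07191 - j0.1121 A = 0.1332∠-57.3° A.
Step 7 — Complex power: S = V·I* = 6.386 - j0.2988 VA.
Step 8 — Real power: P = Re(S) = 6.386 W.
Step 9 — Reactive power: Q = Im(S) = -0.2988 VAR.
Step 10 — Apparent power: |S| = 6.393 VA.
Step 11 — Power factor: PF = P/|S| = 0.9989 (leading).

(a) P = 6.386 W  (b) Q = -0.2988 VAR  (c) S = 6.393 VA  (d) PF = 0.9989 (leading)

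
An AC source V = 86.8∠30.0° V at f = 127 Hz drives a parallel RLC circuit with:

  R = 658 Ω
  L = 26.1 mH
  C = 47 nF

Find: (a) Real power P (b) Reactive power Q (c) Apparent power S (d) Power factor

Step 1 — Angular frequency: ω = 2π·f = 2π·127 = 798 rad/s.
Step 2 — Component impedances:
  R: Z = R = 658 Ω
  L: Z = jωL = j·798·0.0261 = 0 + j20.83 Ω
  C: Z = 1/(jωC) = -j/(ω·C) = 0 - j2.666e+04 Ω
Step 3 — Parallel combination: 1/Z_total = 1/R + 1/L + 1/C; Z_total = 0.6596 + j20.82 Ω = 20.83∠88.2° Ω.
Step 4 — Source phasor: V = 86.8∠30.0° V = 75.17 + j43.4 V.
Step 5 — Current: I = V / Z = 2.196 - j3.541 A = 4.167∠-58.2° A.
Step 6 — Complex power: S = V·I* = 11.45 + j361.5 VA.
Step 7 — Real power: P = Re(S) = 11.45 W.
Step 8 — Reactive power: Q = Im(S) = 361.5 VAR.
Step 9 — Apparent power: |S| = 361.7 VA.
Step 10 — Power factor: PF = P/|S| = 0.03166 (lagging).

(a) P = 11.45 W  (b) Q = 361.5 VAR  (c) S = 361.7 VA  (d) PF = 0.03166 (lagging)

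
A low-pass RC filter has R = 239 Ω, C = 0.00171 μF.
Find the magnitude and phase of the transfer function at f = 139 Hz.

Step 1 — Angular frequency: ω = 2π·139 = 873.4 rad/s.
Step 2 — Transfer function: H(jω) = 1/(1 + jωRC).
Step 3 — Denominator: 1 + jωRC = 1 + j·873.4·239·1.71e-09 = 1 + j0.0003569.
Step 4 — H = 1 - j0.0003569.
Step 5 — Magnitude: |H| = 1 (-0.0 dB); phase: φ = -0.0°.

|H| = 1 (-0.0 dB), φ = -0.0°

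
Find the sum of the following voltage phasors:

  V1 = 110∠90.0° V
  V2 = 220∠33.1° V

Step 1 — Convert each phasor to rectangular form:
  V1 = 110·(cos(90.0°) + j·sin(90.0°)) = 0 + j110 V
  V2 = 220·(cos(33.1°) + j·sin(33.1°)) = 184.3 + j120.1 V
Step 2 — Sum components: V_total = 184.3 + j230.1 V.
Step 3 — Convert to polar: |V_total| = 294.8 V, ∠V_total = 51.3°.

V_total = 294.8∠51.3° V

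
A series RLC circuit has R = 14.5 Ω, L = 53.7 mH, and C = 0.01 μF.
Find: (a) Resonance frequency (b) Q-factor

Step 1 — Resonance condition Im(Z)=0 gives ω₀ = 1/√(LC).
Step 2 — ω₀ = 1/√(0.0537·1e-08) = 4.315e+04 rad/s.
Step 3 — f₀ = ω₀/(2π) = 6868 Hz.
Step 4 — Series Q: Q = ω₀L/R = 4.315e+04·0.0537/14.5 = 159.8.

(a) f₀ = 6868 Hz  (b) Q = 159.8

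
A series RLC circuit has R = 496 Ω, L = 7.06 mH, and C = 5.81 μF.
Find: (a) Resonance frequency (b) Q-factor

Step 1 — Resonance condition Im(Z)=0 gives ω₀ = 1/√(LC).
Step 2 — ω₀ = 1/√(0.00706·5.81e-06) = 4938 rad/s.
Step 3 — f₀ = ω₀/(2π) = 785.8 Hz.
Step 4 — Series Q: Q = ω₀L/R = 4938·0.00706/496 = 0.07028.

(a) f₀ = 785.8 Hz  (b) Q = 0.07028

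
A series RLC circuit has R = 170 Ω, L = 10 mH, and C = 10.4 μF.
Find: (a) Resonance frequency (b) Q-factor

Step 1 — Resonance condition Im(Z)=0 gives ω₀ = 1/√(LC).
Step 2 — ω₀ = 1/√(0.01·1.04e-05) = 3101 rad/s.
Step 3 — f₀ = ω₀/(2π) = 493.5 Hz.
Step 4 — Series Q: Q = ω₀L/R = 3101·0.01/170 = 0.1824.

(a) f₀ = 493.5 Hz  (b) Q = 0.1824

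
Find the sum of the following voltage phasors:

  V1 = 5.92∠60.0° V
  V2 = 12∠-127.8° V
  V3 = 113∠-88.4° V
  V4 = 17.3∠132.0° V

Step 1 — Convert each phasor to rectangular form:
  V1 = 5.92·(cos(60.0°) + j·sin(60.0°)) = 2.96 + j5.127 V
  V2 = 12·(cos(-127.8°) + j·sin(-127.8°)) = -7.355 - j9.482 V
  V3 = 113·(cos(-88.4°) + j·sin(-88.4°)) = 3.155 - j113 V
  V4 = 17.3·(cos(132.0°) + j·sin(132.0°)) = -11.58 + j12.86 V
Step 2 — Sum components: V_total = -12.82 - j104.5 V.
Step 3 — Convert to polar: |V_total| = 105.2 V, ∠V_total = -97.0°.

V_total = 105.2∠-97.0° V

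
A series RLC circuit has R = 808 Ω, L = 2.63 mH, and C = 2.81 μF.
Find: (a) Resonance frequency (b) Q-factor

Step 1 — Resonance condition Im(Z)=0 gives ω₀ = 1/√(LC).
Step 2 — ω₀ = 1/√(0.00263·2.81e-06) = 1.163e+04 rad/s.
Step 3 — f₀ = ω₀/(2π) = 1851 Hz.
Step 4 — Series Q: Q = ω₀L/R = 1.163e+04·0.00263/808 = 0.03786.

(a) f₀ = 1851 Hz  (b) Q = 0.03786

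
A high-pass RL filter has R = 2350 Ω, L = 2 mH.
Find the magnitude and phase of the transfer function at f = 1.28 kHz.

Step 1 — Angular frequency: ω = 2π·1280 = 8042 rad/s.
Step 2 — Transfer function: H(jω) = jωL/(R + jωL).
Step 3 — Numerator jωL = j·16.08; denominator R + jωL = 2350 + j16.08.
Step 4 — H = 4.685e-05 + j0.006844.
Step 5 — Magnitude: |H| = 0.006845 (-43.3 dB); phase: φ = 89.6°.

|H| = 0.006845 (-43.3 dB), φ = 89.6°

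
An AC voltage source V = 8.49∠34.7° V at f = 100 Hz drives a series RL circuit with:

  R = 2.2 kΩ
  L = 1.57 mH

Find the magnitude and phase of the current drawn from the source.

Step 1 — Angular frequency: ω = 2π·f = 2π·100 = 628.3 rad/s.
Step 2 — Component impedances:
  R: Z = R = 2200 Ω
  L: Z = jωL = j·628.3·0.00157 = 0 + j0.9865 Ω
Step 3 — Series combination: Z_total = R + L = 2200 + j0.9865 Ω = 2200∠0.0° Ω.
Step 4 — Source phasor: V = 8.49∠34.7° V = 6.98 + j4.833 V.
Step 5 — Ohm's law: I = V / Z_total = (6.98 + j4.833) / (2200 + j0.9865) = 0.003174 + j0.002195 A.
Step 6 — Convert to polar: |I| = 0.003859 A, ∠I = 34.7°.

I = 0.003859∠34.7° A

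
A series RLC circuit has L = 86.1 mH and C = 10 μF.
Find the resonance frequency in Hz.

Step 1 — Resonance condition Im(Z)=0 gives ω₀ = 1/√(LC).
Step 2 — ω₀ = 1/√(0.0861·1e-05) = 1078 rad/s.
Step 3 — f₀ = ω₀/(2π) = 171.5 Hz.

f₀ = 171.5 Hz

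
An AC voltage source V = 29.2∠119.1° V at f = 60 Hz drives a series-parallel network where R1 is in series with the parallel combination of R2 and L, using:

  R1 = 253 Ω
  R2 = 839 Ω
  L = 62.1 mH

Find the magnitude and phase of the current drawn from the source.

Step 1 — Angular frequency: ω = 2π·f = 2π·60 = 377 rad/s.
Step 2 — Component impedances:
  R1: Z = R = 253 Ω
  R2: Z = R = 839 Ω
  L: Z = jωL = j·377·0.0621 = 0 + j23.41 Ω
Step 3 — Parallel branch: R2 || L = 1/(1/R2 + 1/L) = 0.6527 + j23.39 Ω.
Step 4 — Series with R1: Z_total = R1 + (R2 || L) = 253.7 + j23.39 Ω = 254.7∠5.3° Ω.
Step 5 — Source phasor: V = 29.2∠119.1° V = -14.2 + j25.51 V.
Step 6 — Ohm's law: I = V / Z_total = (-14.2 + j25.51) / (253.7 + j23.39) = -0.04632 + j0.1049 A.
Step 7 — Convert to polar: |I| = 0.1146 A, ∠I = 113.8°.

I = 0.1146∠113.8° A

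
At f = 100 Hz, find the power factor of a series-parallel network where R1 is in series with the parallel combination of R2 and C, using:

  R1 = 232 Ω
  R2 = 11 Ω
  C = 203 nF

Step 1 — Angular frequency: ω = 2π·f = 2π·100 = 628.3 rad/s.
Step 2 — Component impedances:
  R1: Z = R = 232 Ω
  R2: Z = R = 11 Ω
  C: Z = 1/(jωC) = -j/(ω·C) = 0 - j7840 Ω
Step 3 — Parallel branch: R2 || C = 1/(1/R2 + 1/C) = 11 - j0.01543 Ω.
Step 4 — Series with R1: Z_total = R1 + (R2 || C) = 243 - j0.01543 Ω = 243∠-0.0° Ω.
Step 5 — Power factor: PF = cos(φ) = Re(Z)/|Z| = 243/243 = 1.
Step 6 — Type: Im(Z) = -0.01543 ⇒ leading (phase φ = -0.0°).

PF = 1 (leading, φ = -0.0°)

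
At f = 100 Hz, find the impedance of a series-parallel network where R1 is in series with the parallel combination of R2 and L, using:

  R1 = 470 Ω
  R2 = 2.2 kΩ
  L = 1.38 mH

Step 1 — Angular frequency: ω = 2π·f = 2π·100 = 628.3 rad/s.
Step 2 — Component impedances:
  R1: Z = R = 470 Ω
  R2: Z = R = 2200 Ω
  L: Z = jωL = j·628.3·0.00138 = 0 + j0.8671 Ω
Step 3 — Parallel branch: R2 || L = 1/(1/R2 + 1/L) = 0.0003417 + j0.8671 Ω.
Step 4 — Series with R1: Z_total = R1 + (R2 || L) = 470 + j0.8671 Ω = 470∠0.1° Ω.

Z = 470 + j0.8671 Ω = 470∠0.1° Ω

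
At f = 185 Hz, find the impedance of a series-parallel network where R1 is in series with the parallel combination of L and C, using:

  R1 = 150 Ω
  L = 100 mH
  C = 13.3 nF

Step 1 — Angular frequency: ω = 2π·f = 2π·185 = 1162 rad/s.
Step 2 — Component impedances:
  R1: Z = R = 150 Ω
  L: Z = jωL = j·1162·0.1 = 0 + j116.2 Ω
  C: Z = 1/(jωC) = -j/(ω·C) = 0 - j6.468e+04 Ω
Step 3 — Parallel branch: L || C = 1/(1/L + 1/C) = 0 + j116.4 Ω.
Step 4 — Series with R1: Z_total = R1 + (L || C) = 150 + j116.4 Ω = 189.9∠37.8° Ω.

Z = 150 + j116.4 Ω = 189.9∠37.8° Ω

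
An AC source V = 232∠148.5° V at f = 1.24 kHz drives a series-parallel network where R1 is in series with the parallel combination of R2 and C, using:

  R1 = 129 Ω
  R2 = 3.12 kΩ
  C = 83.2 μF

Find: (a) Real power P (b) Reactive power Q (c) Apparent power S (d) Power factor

Step 1 — Angular frequency: ω = 2π·f = 2π·1240 = 7791 rad/s.
Step 2 — Component impedances:
  R1: Z = R = 129 Ω
  R2: Z = R = 3120 Ω
  C: Z = 1/(jωC) = -j/(ω·C) = 0 - j1.543 Ω
Step 3 — Parallel branch: R2 || C = 1/(1/R2 + 1/C) = 0.0007628 - j1.543 Ω.
Step 4 — Series with R1: Z_total = R1 + (R2 || C) = 129 - j1.543 Ω = 129∠-0.7° Ω.
Step 5 — Source phasor: V = 232∠148.5° V = -197.8 + j121.2 V.
Step 6 — Current: I = V / Z = -1.544 + j0.9212 A = 1.798∠149.2° A.
Step 7 — Complex power: S = V·I* = 417.2 - j4.989 VA.
Step 8 — Real power: P = Re(S) = 417.2 W.
Step 9 — Reactive power: Q = Im(S) = -4.989 VAR.
Step 10 — Apparent power: |S| = 417.2 VA.
Step 11 — Power factor: PF = P/|S| = 0.9999 (leading).

(a) P = 417.2 W  (b) Q = -4.989 VAR  (c) S = 417.2 VA  (d) PF = 0.9999 (leading)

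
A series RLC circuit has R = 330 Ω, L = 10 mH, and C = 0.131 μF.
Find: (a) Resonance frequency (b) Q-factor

Step 1 — Resonance condition Im(Z)=0 gives ω₀ = 1/√(LC).
Step 2 — ω₀ = 1/√(0.01·1.31e-07) = 2.763e+04 rad/s.
Step 3 — f₀ = ω₀/(2π) = 4397 Hz.
Step 4 — Series Q: Q = ω₀L/R = 2.763e+04·0.01/330 = 0.8372.

(a) f₀ = 4397 Hz  (b) Q = 0.8372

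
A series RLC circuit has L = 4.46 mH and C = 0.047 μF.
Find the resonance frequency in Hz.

Step 1 — Resonance condition Im(Z)=0 gives ω₀ = 1/√(LC).
Step 2 — ω₀ = 1/√(0.00446·4.7e-08) = 6.907e+04 rad/s.
Step 3 — f₀ = ω₀/(2π) = 1.099e+04 Hz.

f₀ = 1.099e+04 Hz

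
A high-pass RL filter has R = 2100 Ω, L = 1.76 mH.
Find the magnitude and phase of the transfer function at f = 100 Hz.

Step 1 — Angular frequency: ω = 2π·100 = 628.3 rad/s.
Step 2 — Transfer function: H(jω) = jωL/(R + jωL).
Step 3 — Numerator jωL = j·1.106; denominator R + jωL = 2100 + j1.106.
Step 4 — H = 2.773e-07 + j0.0005266.
Step 5 — Magnitude: |H| = 0.0005266 (-65.6 dB); phase: φ = 90.0°.

|H| = 0.0005266 (-65.6 dB), φ = 90.0°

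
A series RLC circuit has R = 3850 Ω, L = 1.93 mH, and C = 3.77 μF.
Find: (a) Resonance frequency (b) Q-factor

Step 1 — Resonance condition Im(Z)=0 gives ω₀ = 1/√(LC).
Step 2 — ω₀ = 1/√(0.00193·3.77e-06) = 1.172e+04 rad/s.
Step 3 — f₀ = ω₀/(2π) = 1866 Hz.
Step 4 — Series Q: Q = ω₀L/R = 1.172e+04·0.00193/3850 = 0.005877.

(a) f₀ = 1866 Hz  (b) Q = 0.005877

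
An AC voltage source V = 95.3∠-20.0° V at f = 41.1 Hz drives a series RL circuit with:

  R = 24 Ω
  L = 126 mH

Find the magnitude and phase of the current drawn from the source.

Step 1 — Angular frequency: ω = 2π·f = 2π·41.1 = 258.2 rad/s.
Step 2 — Component impedances:
  R: Z = R = 24 Ω
  L: Z = jωL = j·258.2·0.126 = 0 + j32.54 Ω
Step 3 — Series combination: Z_total = R + L = 24 + j32.54 Ω = 40.43∠53.6° Ω.
Step 4 — Source phasor: V = 95.3∠-20.0° V = 89.55 - j32.59 V.
Step 5 — Ohm's law: I = V / Z_total = (89.55 - j32.59) / (24 + j32.54) = 0.666 - j2.261 A.
Step 6 — Convert to polar: |I| = 2.357 A, ∠I = -73.6°.

I = 2.357∠-73.6° A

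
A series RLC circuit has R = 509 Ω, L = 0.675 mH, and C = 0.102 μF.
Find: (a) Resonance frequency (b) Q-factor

Step 1 — Resonance condition Im(Z)=0 gives ω₀ = 1/√(LC).
Step 2 — ω₀ = 1/√(0.000675·1.02e-07) = 1.205e+05 rad/s.
Step 3 — f₀ = ω₀/(2π) = 1.918e+04 Hz.
Step 4 — Series Q: Q = ω₀L/R = 1.205e+05·0.000675/509 = 0.1598.

(a) f₀ = 1.918e+04 Hz  (b) Q = 0.1598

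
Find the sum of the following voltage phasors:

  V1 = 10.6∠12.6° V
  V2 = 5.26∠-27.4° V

Step 1 — Convert each phasor to rectangular form:
  V1 = 10.6·(cos(12.6°) + j·sin(12.6°)) = 10.34 + j2.312 V
  V2 = 5.26·(cos(-27.4°) + j·sin(-27.4°)) = 4.67 - j2.421 V
Step 2 — Sum components: V_total = 15.01 - j0.1083 V.
Step 3 — Convert to polar: |V_total| = 15.02 V, ∠V_total = -0.4°.

V_total = 15.02∠-0.4° V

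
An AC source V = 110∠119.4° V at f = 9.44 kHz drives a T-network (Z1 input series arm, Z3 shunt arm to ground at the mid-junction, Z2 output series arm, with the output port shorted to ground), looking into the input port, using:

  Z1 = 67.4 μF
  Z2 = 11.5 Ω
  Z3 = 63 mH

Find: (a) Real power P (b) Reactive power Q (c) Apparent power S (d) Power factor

Step 1 — Angular frequency: ω = 2π·f = 2π·9440 = 5.931e+04 rad/s.
Step 2 — Component impedances:
  Z1: Z = 1/(jωC) = -j/(ω·C) = 0 - j0.2501 Ω
  Z2: Z = R = 11.5 Ω
  Z3: Z = jωL = j·5.931e+04·0.063 = 0 + j3737 Ω
Step 3 — With the output port shorted to ground, the output series arm Z2 runs from the junction to ground; the shunt arm Z3 also runs from the junction to ground. They appear in parallel: Z3 || Z2 = 11.5 + j0.03539 Ω.
Step 4 — Series with input arm Z1: Z_in = Z1 + (Z3 || Z2) = 11.5 - j0.2148 Ω = 11.5∠-1.1° Ω.
Step 5 — Source phasor: V = 110∠119.4° V = -54 + j95.83 V.
Step 6 — Current: I = V / Z = -4.85 + j8.243 A = 9.564∠120.5° A.
Step 7 — Complex power: S = V·I* = 1052 - j19.64 VA.
Step 8 — Real power: P = Re(S) = 1052 W.
Step 9 — Reactive power: Q = Im(S) = -19.64 VAR.
Step 10 — Apparent power: |S| = 1052 VA.
Step 11 — Power factor: PF = P/|S| = 0.9998 (leading).

(a) P = 1052 W  (b) Q = -19.64 VAR  (c) S = 1052 VA  (d) PF = 0.9998 (leading)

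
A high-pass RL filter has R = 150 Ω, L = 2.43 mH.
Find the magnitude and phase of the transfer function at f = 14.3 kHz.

Step 1 — Angular frequency: ω = 2π·1.43e+04 = 8.985e+04 rad/s.
Step 2 — Transfer function: H(jω) = jωL/(R + jωL).
Step 3 — Numerator jωL = j·218.3; denominator R + jωL = 150 + j218.3.
Step 4 — H = 0.6793 + j0.4667.
Step 5 — Magnitude: |H| = 0.8242 (-1.7 dB); phase: φ = 34.5°.

|H| = 0.8242 (-1.7 dB), φ = 34.5°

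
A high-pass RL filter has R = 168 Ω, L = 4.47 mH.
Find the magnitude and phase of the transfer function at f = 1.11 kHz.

Step 1 — Angular frequency: ω = 2π·1110 = 6974 rad/s.
Step 2 — Transfer function: H(jω) = jωL/(R + jωL).
Step 3 — Numerator jωL = j·31.18; denominator R + jωL = 168 + j31.18.
Step 4 — H = 0.03329 + j0.1794.
Step 5 — Magnitude: |H| = 0.1825 (-14.8 dB); phase: φ = 79.5°.

|H| = 0.1825 (-14.8 dB), φ = 79.5°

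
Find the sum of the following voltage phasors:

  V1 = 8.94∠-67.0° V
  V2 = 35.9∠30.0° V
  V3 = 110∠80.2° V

Step 1 — Convert each phasor to rectangular form:
  V1 = 8.94·(cos(-67.0°) + j·sin(-67.0°)) = 3.493 - j8.229 V
  V2 = 35.9·(cos(30.0°) + j·sin(30.0°)) = 31.09 + j17.95 V
  V3 = 110·(cos(80.2°) + j·sin(80.2°)) = 18.72 + j108.4 V
Step 2 — Sum components: V_total = 53.31 + j118.1 V.
Step 3 — Convert to polar: |V_total| = 129.6 V, ∠V_total = 65.7°.

V_total = 129.6∠65.7° V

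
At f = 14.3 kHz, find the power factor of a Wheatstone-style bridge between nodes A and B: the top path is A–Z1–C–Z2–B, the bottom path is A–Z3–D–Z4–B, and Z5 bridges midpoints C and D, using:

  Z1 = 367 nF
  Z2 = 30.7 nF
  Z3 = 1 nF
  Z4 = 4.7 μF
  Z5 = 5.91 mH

Step 1 — Angular frequency: ω = 2π·f = 2π·1.43e+04 = 8.985e+04 rad/s.
Step 2 — Component impedances:
  Z1: Z = 1/(jωC) = -j/(ω·C) = 0 - j30.33 Ω
  Z2: Z = 1/(jωC) = -j/(ω·C) = 0 - j362.5 Ω
  Z3: Z = 1/(jωC) = -j/(ω·C) = 0 - j1.113e+04 Ω
  Z4: Z = 1/(jωC) = -j/(ω·C) = 0 - j2.368 Ω
  Z5: Z = jωL = j·8.985e+04·0.00591 = 0 + j531 Ω
Step 3 — Bridge requires nodal analysis (the Z5 bridge couples midpoints C and D, so the two paths cannot be reduced to a simple series/parallel combination). Setting node B to ground and injecting 1 A at node A, the 3-node admittance system at A, C, D solves to V_A = Z_AB = 0 - j1069 Ω = 1069∠-90.0° Ω.
Step 4 — Power factor: PF = cos(φ) = Re(Z)/|Z| = 0/1069 = 0.
Step 5 — Type: Im(Z) = -1069 ⇒ leading (phase φ = -90.0°).

PF = 0 (leading, φ = -90.0°)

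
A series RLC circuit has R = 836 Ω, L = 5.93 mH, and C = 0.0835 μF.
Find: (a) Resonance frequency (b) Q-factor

Step 1 — Resonance condition Im(Z)=0 gives ω₀ = 1/√(LC).
Step 2 — ω₀ = 1/√(0.00593·8.35e-08) = 4.494e+04 rad/s.
Step 3 — f₀ = ω₀/(2π) = 7152 Hz.
Step 4 — Series Q: Q = ω₀L/R = 4.494e+04·0.00593/836 = 0.3188.

(a) f₀ = 7152 Hz  (b) Q = 0.3188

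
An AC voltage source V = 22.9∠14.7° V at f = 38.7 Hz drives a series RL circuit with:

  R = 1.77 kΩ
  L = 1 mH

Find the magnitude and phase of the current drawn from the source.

Step 1 — Angular frequency: ω = 2π·f = 2π·38.7 = 243.2 rad/s.
Step 2 — Component impedances:
  R: Z = R = 1770 Ω
  L: Z = jωL = j·243.2·0.001 = 0 + j0.2432 Ω
Step 3 — Series combination: Z_total = R + L = 1770 + j0.2432 Ω = 1770∠0.0° Ω.
Step 4 — Source phasor: V = 22.9∠14.7° V = 22.15 + j5.811 V.
Step 5 — Ohm's law: I = V / Z_total = (22.15 + j5.811) / (1770 + j0.2432) = 0.01251 + j0.003281 A.
Step 6 — Convert to polar: |I| = 0.01294 A, ∠I = 14.7°.

I = 0.01294∠14.7° A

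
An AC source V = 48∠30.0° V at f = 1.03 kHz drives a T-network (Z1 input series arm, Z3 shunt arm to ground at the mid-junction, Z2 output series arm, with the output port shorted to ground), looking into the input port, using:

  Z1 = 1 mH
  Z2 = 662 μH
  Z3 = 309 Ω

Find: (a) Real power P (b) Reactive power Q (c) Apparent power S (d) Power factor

Step 1 — Angular frequency: ω = 2π·f = 2π·1030 = 6472 rad/s.
Step 2 — Component impedances:
  Z1: Z = jωL = j·6472·0.001 = 0 + j6.472 Ω
  Z2: Z = jωL = j·6472·0.000662 = 0 + j4.284 Ω
  Z3: Z = R = 309 Ω
Step 3 — With the output port shorted to ground, the output series arm Z2 runs from the junction to ground; the shunt arm Z3 also runs from the junction to ground. They appear in parallel: Z3 || Z2 = 0.05939 + j4.283 Ω.
Step 4 — Series with input arm Z1: Z_in = Z1 + (Z3 || Z2) = 0.05939 + j10.76 Ω = 10.76∠89.7° Ω.
Step 5 — Source phasor: V = 48∠30.0° V = 41.57 + j24 V.
Step 6 — Current: I = V / Z = 2.253 - j3.853 A = 4.463∠-59.7° A.
Step 7 — Complex power: S = V·I* = 1.183 + j214.2 VA.
Step 8 — Real power: P = Re(S) = 1.183 W.
Step 9 — Reactive power: Q = Im(S) = 214.2 VAR.
Step 10 — Apparent power: |S| = 214.2 VA.
Step 11 — Power factor: PF = P/|S| = 0.005522 (lagging).

(a) P = 1.183 W  (b) Q = 214.2 VAR  (c) S = 214.2 VA  (d) PF = 0.005522 (lagging)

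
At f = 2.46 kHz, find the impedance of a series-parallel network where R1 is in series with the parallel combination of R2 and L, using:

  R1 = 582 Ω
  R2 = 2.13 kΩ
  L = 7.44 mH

Step 1 — Angular frequency: ω = 2π·f = 2π·2460 = 1.546e+04 rad/s.
Step 2 — Component impedances:
  R1: Z = R = 582 Ω
  R2: Z = R = 2130 Ω
  L: Z = jωL = j·1.546e+04·0.00744 = 0 + j115 Ω
Step 3 — Parallel branch: R2 || L = 1/(1/R2 + 1/L) = 6.191 + j114.7 Ω.
Step 4 — Series with R1: Z_total = R1 + (R2 || L) = 588.2 + j114.7 Ω = 599.3∠11.0° Ω.

Z = 588.2 + j114.7 Ω = 599.3∠11.0° Ω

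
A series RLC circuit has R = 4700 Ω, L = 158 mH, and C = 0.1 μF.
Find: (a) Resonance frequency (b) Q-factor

Step 1 — Resonance condition Im(Z)=0 gives ω₀ = 1/√(LC).
Step 2 — ω₀ = 1/√(0.158·1e-07) = 7956 rad/s.
Step 3 — f₀ = ω₀/(2π) = 1266 Hz.
Step 4 — Series Q: Q = ω₀L/R = 7956·0.158/4700 = 0.2674.

(a) f₀ = 1266 Hz  (b) Q = 0.2674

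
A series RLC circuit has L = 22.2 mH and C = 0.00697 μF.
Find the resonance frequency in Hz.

Step 1 — Resonance condition Im(Z)=0 gives ω₀ = 1/√(LC).
Step 2 — ω₀ = 1/√(0.0222·6.97e-09) = 8.039e+04 rad/s.
Step 3 — f₀ = ω₀/(2π) = 1.279e+04 Hz.

f₀ = 1.279e+04 Hz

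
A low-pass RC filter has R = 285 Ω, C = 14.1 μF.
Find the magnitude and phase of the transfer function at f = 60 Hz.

Step 1 — Angular frequency: ω = 2π·60 = 377 rad/s.
Step 2 — Transfer function: H(jω) = 1/(1 + jωRC).
Step 3 — Denominator: 1 + jωRC = 1 + j·377·285·1.41e-05 = 1 + j1.515.
Step 4 — H = 0.3035 - j0.4598.
Step 5 — Magnitude: |H| = 0.5509 (-5.2 dB); phase: φ = -56.6°.

|H| = 0.5509 (-5.2 dB), φ = -56.6°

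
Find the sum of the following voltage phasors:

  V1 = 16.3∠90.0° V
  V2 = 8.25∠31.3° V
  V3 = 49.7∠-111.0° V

Step 1 — Convert each phasor to rectangular form:
  V1 = 16.3·(cos(90.0°) + j·sin(90.0°)) = 0 + j16.3 V
  V2 = 8.25·(cos(31.3°) + j·sin(31.3°)) = 7.049 + j4.286 V
  V3 = 49.7·(cos(-111.0°) + j·sin(-111.0°)) = -17.81 - j46.4 V
Step 2 — Sum components: V_total = -10.76 - j25.81 V.
Step 3 — Convert to polar: |V_total| = 27.97 V, ∠V_total = -112.6°.

V_total = 27.97∠-112.6° V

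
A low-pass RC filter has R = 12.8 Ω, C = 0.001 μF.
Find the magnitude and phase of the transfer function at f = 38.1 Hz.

Step 1 — Angular frequency: ω = 2π·38.1 = 239.4 rad/s.
Step 2 — Transfer function: H(jω) = 1/(1 + jωRC).
Step 3 — Denominator: 1 + jωRC = 1 + j·239.4·12.8·1e-09 = 1 + j3.064e-06.
Step 4 — H = 1 - j3.064e-06.
Step 5 — Magnitude: |H| = 1 (-0.0 dB); phase: φ = -0.0°.

|H| = 1 (-0.0 dB), φ = -0.0°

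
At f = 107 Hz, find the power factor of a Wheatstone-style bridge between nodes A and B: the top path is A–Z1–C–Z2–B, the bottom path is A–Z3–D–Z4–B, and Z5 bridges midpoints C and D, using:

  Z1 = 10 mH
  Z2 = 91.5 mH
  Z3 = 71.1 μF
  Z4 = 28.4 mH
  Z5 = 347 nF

Step 1 — Angular frequency: ω = 2π·f = 2π·107 = 672.3 rad/s.
Step 2 — Component impedances:
  Z1: Z = jωL = j·672.3·0.01 = 0 + j6.723 Ω
  Z2: Z = jωL = j·672.3·0.0915 = 0 + j61.52 Ω
  Z3: Z = 1/(jωC) = -j/(ω·C) = 0 - j20.92 Ω
  Z4: Z = jωL = j·672.3·0.0284 = 0 + j19.09 Ω
  Z5: Z = 1/(jωC) = -j/(ω·C) = 0 - j4287 Ω
Step 3 — Bridge requires nodal analysis (the Z5 bridge couples midpoints C and D, so the two paths cannot be reduced to a simple series/parallel combination). Setting node B to ground and injecting 1 A at node A, the 3-node admittance system at A, C, D solves to V_A = Z_AB = 0 - j1.772 Ω = 1.772∠-90.0° Ω.
Step 4 — Power factor: PF = cos(φ) = Re(Z)/|Z| = 0/1.772 = 0.
Step 5 — Type: Im(Z) = -1.772 ⇒ leading (phase φ = -90.0°).

PF = 0 (leading, φ = -90.0°)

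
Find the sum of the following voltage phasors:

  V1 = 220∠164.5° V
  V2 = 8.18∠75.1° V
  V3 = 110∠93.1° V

Step 1 — Convert each phasor to rectangular form:
  V1 = 220·(cos(164.5°) + j·sin(164.5°)) = -212 + j58.79 V
  V2 = 8.18·(cos(75.1°) + j·sin(75.1°)) = 2.103 + j7.905 V
  V3 = 110·(cos(93.1°) + j·sin(93.1°)) = -5.949 + j109.8 V
Step 2 — Sum components: V_total = -215.8 + j176.5 V.
Step 3 — Convert to polar: |V_total| = 278.8 V, ∠V_total = 140.7°.

V_total = 278.8∠140.7° V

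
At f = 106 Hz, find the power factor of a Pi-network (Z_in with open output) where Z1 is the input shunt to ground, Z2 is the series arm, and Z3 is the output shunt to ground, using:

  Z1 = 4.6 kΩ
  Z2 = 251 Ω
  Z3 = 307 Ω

Step 1 — Angular frequency: ω = 2π·f = 2π·106 = 666 rad/s.
Step 2 — Component impedances:
  Z1: Z = R = 4600 Ω
  Z2: Z = R = 251 Ω
  Z3: Z = R = 307 Ω
Step 3 — With open output, the series arm Z2 and the output shunt Z3 appear in series to ground: Z2 + Z3 = 558 Ω.
Step 4 — Parallel with input shunt Z1: Z_in = Z1 || (Z2 + Z3) = 497.6 Ω = 497.6∠0.0° Ω.
Step 5 — Power factor: PF = cos(φ) = Re(Z)/|Z| = 497.6/497.6 = 1.
Step 6 — Type: Im(Z) = 0 ⇒ unity (phase φ = 0.0°).

PF = 1 (unity, φ = 0.0°)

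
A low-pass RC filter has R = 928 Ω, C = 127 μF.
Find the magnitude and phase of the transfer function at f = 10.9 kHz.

Step 1 — Angular frequency: ω = 2π·1.09e+04 = 6.849e+04 rad/s.
Step 2 — Transfer function: H(jω) = 1/(1 + jωRC).
Step 3 — Denominator: 1 + jωRC = 1 + j·6.849e+04·928·0.000127 = 1 + j8072.
Step 4 — H = 1.535e-08 - j0.0001239.
Step 5 — Magnitude: |H| = 0.0001239 (-78.1 dB); phase: φ = -90.0°.

|H| = 0.0001239 (-78.1 dB), φ = -90.0°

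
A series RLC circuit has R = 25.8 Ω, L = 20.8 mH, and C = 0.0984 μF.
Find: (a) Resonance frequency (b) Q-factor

Step 1 — Resonance condition Im(Z)=0 gives ω₀ = 1/√(LC).
Step 2 — ω₀ = 1/√(0.0208·9.84e-08) = 2.21e+04 rad/s.
Step 3 — f₀ = ω₀/(2π) = 3518 Hz.
Step 4 — Series Q: Q = ω₀L/R = 2.21e+04·0.0208/25.8 = 17.82.

(a) f₀ = 3518 Hz  (b) Q = 17.82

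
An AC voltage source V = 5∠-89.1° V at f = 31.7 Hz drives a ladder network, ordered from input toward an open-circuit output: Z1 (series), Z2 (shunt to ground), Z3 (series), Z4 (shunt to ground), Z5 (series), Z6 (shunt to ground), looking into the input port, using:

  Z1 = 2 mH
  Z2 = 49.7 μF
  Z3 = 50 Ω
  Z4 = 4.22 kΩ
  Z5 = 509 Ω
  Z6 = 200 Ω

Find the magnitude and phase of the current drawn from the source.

Step 1 — Angular frequency: ω = 2π·f = 2π·31.7 = 199.2 rad/s.
Step 2 — Component impedances:
  Z1: Z = jωL = j·199.2·0.002 = 0 + j0.3984 Ω
  Z2: Z = 1/(jωC) = -j/(ω·C) = 0 - j101 Ω
  Z3: Z = R = 50 Ω
  Z4: Z = R = 4220 Ω
  Z5: Z = R = 509 Ω
  Z6: Z = R = 200 Ω
Step 3 — Ladder network (open output): work backward from the far end, alternating series and parallel combinations. Z_in = 15.17 - j98.29 Ω = 99.45∠-81.2° Ω.
Step 4 — Source phasor: V = 5∠-89.1° V = 0.07854 - j4.999 V.
Step 5 — Ohm's law: I = V / Z_total = (0.07854 - j4.999) / (15.17 - j98.29) = 0.0498 - j0.006889 A.
Step 6 — Convert to polar: |I| = 0.05028 A, ∠I = -7.9°.

I = 0.05028∠-7.9° A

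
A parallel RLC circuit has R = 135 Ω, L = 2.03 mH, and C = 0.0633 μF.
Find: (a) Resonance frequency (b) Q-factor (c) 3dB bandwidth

Step 1 — Resonance: ω₀ = 1/√(LC) = 1/√(0.00203·6.33e-08) = 8.822e+04 rad/s.
Step 2 — f₀ = ω₀/(2π) = 1.404e+04 Hz.
Step 3 — Parallel Q: Q = R/(ω₀L) = 135/(8.822e+04·0.00203) = 0.7539.
Step 4 — Bandwidth: Δω = ω₀/Q = 1.17e+05 rad/s; BW = Δω/(2π) = 1.862e+04 Hz.

(a) f₀ = 1.404e+04 Hz  (b) Q = 0.7539  (c) BW = 1.862e+04 Hz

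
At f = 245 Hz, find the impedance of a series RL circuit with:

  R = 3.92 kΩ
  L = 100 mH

Step 1 — Angular frequency: ω = 2π·f = 2π·245 = 1539 rad/s.
Step 2 — Component impedances:
  R: Z = R = 3920 Ω
  L: Z = jωL = j·1539·0.1 = 0 + j153.9 Ω
Step 3 — Series combination: Z_total = R + L = 3920 + j153.9 Ω = 3923∠2.2° Ω.

Z = 3920 + j153.9 Ω = 3923∠2.2° Ω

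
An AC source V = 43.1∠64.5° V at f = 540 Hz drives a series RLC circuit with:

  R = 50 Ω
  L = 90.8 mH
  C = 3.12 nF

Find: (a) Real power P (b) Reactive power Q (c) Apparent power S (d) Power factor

Step 1 — Angular frequency: ω = 2π·f = 2π·540 = 3393 rad/s.
Step 2 — Component impedances:
  R: Z = R = 50 Ω
  L: Z = jωL = j·3393·0.0908 = 0 + j308.1 Ω
  C: Z = 1/(jωC) = -j/(ω·C) = 0 - j9.447e+04 Ω
Step 3 — Series combination: Z_total = R + L + C = 50 - j9.416e+04 Ω = 9.416e+04∠-90.0° Ω.
Step 4 — Source phasor: V = 43.1∠64.5° V = 18.56 + j38.9 V.
Step 5 — Current: I = V / Z = -0.000413 + j0.0001973 A = 0.0004577∠154.5° A.
Step 6 — Complex power: S = V·I* = 1.048e-05 - j0.01973 VA.
Step 7 — Real power: P = Re(S) = 1.048e-05 W.
Step 8 — Reactive power: Q = Im(S) = -0.01973 VAR.
Step 9 — Apparent power: |S| = 0.01973 VA.
Step 10 — Power factor: PF = P/|S| = 0.000531 (leading).

(a) P = 1.048e-05 W  (b) Q = -0.01973 VAR  (c) S = 0.01973 VA  (d) PF = 0.000531 (leading)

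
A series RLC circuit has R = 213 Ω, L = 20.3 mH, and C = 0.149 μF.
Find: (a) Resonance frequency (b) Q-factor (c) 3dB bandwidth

Step 1 — Resonance condition Im(Z)=0 gives ω₀ = 1/√(LC).
Step 2 — ω₀ = 1/√(0.0203·1.49e-07) = 1.818e+04 rad/s.
Step 3 — f₀ = ω₀/(2π) = 2894 Hz.
Step 4 — Series Q: Q = ω₀L/R = 1.818e+04·0.0203/213 = 1.733.
Step 5 — 3dB bandwidth: Δω = ω₀/Q = 1.049e+04 rad/s; BW = Δω/(2π) = 1670 Hz.

(a) f₀ = 2894 Hz  (b) Q = 1.733  (c) BW = 1670 Hz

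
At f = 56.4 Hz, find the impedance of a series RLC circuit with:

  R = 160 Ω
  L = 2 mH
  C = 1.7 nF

Step 1 — Angular frequency: ω = 2π·f = 2π·56.4 = 354.4 rad/s.
Step 2 — Component impedances:
  R: Z = R = 160 Ω
  L: Z = jωL = j·354.4·0.002 = 0 + j0.7087 Ω
  C: Z = 1/(jωC) = -j/(ω·C) = 0 - j1.66e+06 Ω
Step 3 — Series combination: Z_total = R + L + C = 160 - j1.66e+06 Ω = 1.66e+06∠-90.0° Ω.

Z = 160 - j1.66e+06 Ω = 1.66e+06∠-90.0° Ω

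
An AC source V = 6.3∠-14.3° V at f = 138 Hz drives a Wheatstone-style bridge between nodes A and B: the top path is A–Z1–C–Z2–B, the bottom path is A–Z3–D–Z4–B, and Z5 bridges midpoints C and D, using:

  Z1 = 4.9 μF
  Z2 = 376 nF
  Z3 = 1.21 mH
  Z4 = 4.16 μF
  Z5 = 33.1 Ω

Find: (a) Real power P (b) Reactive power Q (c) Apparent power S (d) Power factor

Step 1 — Angular frequency: ω = 2π·f = 2π·138 = 867.1 rad/s.
Step 2 — Component impedances:
  Z1: Z = 1/(jωC) = -j/(ω·C) = 0 - j235.4 Ω
  Z2: Z = 1/(jωC) = -j/(ω·C) = 0 - j3067 Ω
  Z3: Z = jωL = j·867.1·0.00121 = 0 + j1.049 Ω
  Z4: Z = 1/(jωC) = -j/(ω·C) = 0 - j277.2 Ω
  Z5: Z = R = 33.1 Ω
Step 3 — Bridge requires nodal analysis (the Z5 bridge couples midpoints C and D, so the two paths cannot be reduced to a simple series/parallel combination). Setting node B to ground and injecting 1 A at node A, the 3-node admittance system at A, C, D solves to V_A = Z_AB = 0.247 - j253.2 Ω = 253.2∠-89.9° Ω.
Step 4 — Source phasor: V = 6.3∠-14.3° V = 6.105 - j1.556 V.
Step 5 — Current: I = V / Z = 0.006168 + j0.0241 A = 0.02488∠75.6° A.
Step 6 — Complex power: S = V·I* = 0.0001529 - j0.1567 VA.
Step 7 — Real power: P = Re(S) = 0.0001529 W.
Step 8 — Reactive power: Q = Im(S) = -0.1567 VAR.
Step 9 — Apparent power: |S| = 0.1567 VA.
Step 10 — Power factor: PF = P/|S| = 0.0009755 (leading).

(a) P = 0.0001529 W  (b) Q = -0.1567 VAR  (c) S = 0.1567 VA  (d) PF = 0.0009755 (leading)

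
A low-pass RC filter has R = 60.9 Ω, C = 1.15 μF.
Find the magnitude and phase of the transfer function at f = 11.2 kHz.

Step 1 — Angular frequency: ω = 2π·1.12e+04 = 7.037e+04 rad/s.
Step 2 — Transfer function: H(jω) = 1/(1 + jωRC).
Step 3 — Denominator: 1 + jωRC = 1 + j·7.037e+04·60.9·1.15e-06 = 1 + j4.928.
Step 4 — H = 0.03954 - j0.1949.
Step 5 — Magnitude: |H| = 0.1989 (-14.0 dB); phase: φ = -78.5°.

|H| = 0.1989 (-14.0 dB), φ = -78.5°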